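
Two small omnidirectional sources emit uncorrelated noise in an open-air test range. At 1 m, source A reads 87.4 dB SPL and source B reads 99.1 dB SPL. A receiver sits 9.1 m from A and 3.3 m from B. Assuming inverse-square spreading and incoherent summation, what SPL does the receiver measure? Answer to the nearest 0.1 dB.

88.8 dB SPL

At the listener: L_A = 87.4 − 20·log₁₀(9.1) = 68.22 dB; L_B = 99.1 − 20·log₁₀(3.3) = 88.73 dB.
Combined: 10·log₁₀(10^(68.22/10)+10^(88.73/10)) = 88.8 dB SPL.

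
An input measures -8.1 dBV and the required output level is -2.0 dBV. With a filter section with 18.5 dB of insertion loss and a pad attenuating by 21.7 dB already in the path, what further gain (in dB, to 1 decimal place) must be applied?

The required make-up gain is the shortfall in the dB sum.
G = -2.0 − (-8.1) + 18.5 + 21.7 = 46.3 dB.

46.3 dB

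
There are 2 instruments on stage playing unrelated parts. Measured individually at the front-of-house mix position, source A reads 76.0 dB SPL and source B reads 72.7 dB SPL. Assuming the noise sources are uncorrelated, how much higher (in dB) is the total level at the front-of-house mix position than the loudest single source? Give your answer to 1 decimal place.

Add the sources as powers (linear), then convert back to dB:
L_total = 10·log₁₀(10^(76.0/10) + 10^(72.7/10)) = 77.67 dB SPL.
Excess over the loudest (76.0 dB): 77.67 − 76.0 = 1.7 dB.

1.7 dB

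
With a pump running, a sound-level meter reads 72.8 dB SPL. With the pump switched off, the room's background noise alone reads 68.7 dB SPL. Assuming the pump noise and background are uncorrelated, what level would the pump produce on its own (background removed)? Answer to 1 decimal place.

70.7 dB SPL

Subtract intensities: L_src = 10·log₁₀(10^(L_total/10) − 10^(L_bg/10)).
L_src = 10·log₁₀(10^(72.8/10) − 10^(68.7/10)) = 10·log₁₀(11640000) = 70.7 dB SPL.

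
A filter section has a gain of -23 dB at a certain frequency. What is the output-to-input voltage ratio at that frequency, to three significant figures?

0.0708

Voltage ratio = 10^(dB/20).
10^(-23/20) = 10^(-1.150) = 0.0708.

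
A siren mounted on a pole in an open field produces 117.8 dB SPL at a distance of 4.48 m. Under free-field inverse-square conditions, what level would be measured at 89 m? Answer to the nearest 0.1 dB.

91.8 dB SPL

Free-field point source: level drops by 20·log₁₀ of the distance ratio.
ΔL = −20·log₁₀(89/4.48) = -25.96 dB, so L₂ = 117.8 + (-25.96) = 91.8 dB SPL.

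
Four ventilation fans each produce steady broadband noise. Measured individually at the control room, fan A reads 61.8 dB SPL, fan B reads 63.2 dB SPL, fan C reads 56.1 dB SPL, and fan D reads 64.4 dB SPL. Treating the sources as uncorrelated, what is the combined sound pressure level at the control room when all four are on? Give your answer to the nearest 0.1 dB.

68.3 dB SPL

Incoherent sources sum as intensities:
L_total = 10·log₁₀(10^(61.8/10) + 10^(63.2/10) + 10^(56.1/10) + 10^(64.4/10)) = 10·log₁₀(6764000) = 68.3 dB SPL.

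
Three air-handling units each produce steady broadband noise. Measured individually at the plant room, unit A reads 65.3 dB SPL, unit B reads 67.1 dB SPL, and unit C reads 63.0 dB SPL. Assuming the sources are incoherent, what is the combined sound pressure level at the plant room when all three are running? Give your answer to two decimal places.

Incoherent sources sum as intensities:
L_total = 10·log₁₀(10^(65.3/10) + 10^(67.1/10) + 10^(63.0/10)) = 10·log₁₀(10510000) = 70.22 dB SPL.

70.22 dB SPL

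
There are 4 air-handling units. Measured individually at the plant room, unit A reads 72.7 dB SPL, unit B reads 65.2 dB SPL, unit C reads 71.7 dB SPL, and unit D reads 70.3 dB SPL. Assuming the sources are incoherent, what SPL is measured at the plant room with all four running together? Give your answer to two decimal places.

Incoherent sources sum as intensities:
L_total = 10·log₁₀(10^(72.7/10) + 10^(65.2/10) + 10^(71.7/10) + 10^(70.3/10)) = 10·log₁₀(47440000) = 76.76 dB SPL.

76.76 dB SPL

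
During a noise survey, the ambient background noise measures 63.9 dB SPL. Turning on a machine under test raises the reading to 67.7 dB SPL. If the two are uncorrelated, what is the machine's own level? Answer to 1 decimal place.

Remove the background by subtracting linear intensities:
L_src = 10·log₁₀(10^(67.7/10) − 10^(63.9/10)) = 10·log₁₀(3434000) = 65.4 dB SPL.

65.4 dB SPL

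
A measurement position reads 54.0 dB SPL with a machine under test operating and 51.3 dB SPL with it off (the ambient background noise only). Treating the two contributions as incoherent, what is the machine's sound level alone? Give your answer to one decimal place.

50.7 dB SPL

Subtract intensities: L_src = 10·log₁₀(10^(L_total/10) − 10^(L_bg/10)).
L_src = 10·log₁₀(10^(54.0/10) − 10^(51.3/10)) = 10·log₁₀(116300) = 50.7 dB SPL.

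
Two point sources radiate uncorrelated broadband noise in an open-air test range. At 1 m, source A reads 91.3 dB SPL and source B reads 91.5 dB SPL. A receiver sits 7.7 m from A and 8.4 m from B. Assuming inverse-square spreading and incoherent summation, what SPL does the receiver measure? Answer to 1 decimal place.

76.3 dB SPL

At the listener: L_A = 91.3 − 20·log₁₀(7.7) = 73.57 dB; L_B = 91.5 − 20·log₁₀(8.4) = 73.01 dB.
Combined: 10·log₁₀(10^(73.57/10)+10^(73.01/10)) = 76.3 dB SPL.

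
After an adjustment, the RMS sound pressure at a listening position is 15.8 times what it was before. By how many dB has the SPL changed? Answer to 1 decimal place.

Sound pressure is an amplitude quantity: ΔL = 20·log₁₀(p₂/p₁).
20·log₁₀(15.8) = 24.0 dB.

24.0 dB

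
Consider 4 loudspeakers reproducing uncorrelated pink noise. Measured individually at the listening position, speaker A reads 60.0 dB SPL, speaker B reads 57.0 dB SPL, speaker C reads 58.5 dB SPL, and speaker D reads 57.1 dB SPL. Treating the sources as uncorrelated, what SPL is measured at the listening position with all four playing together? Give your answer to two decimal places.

64.35 dB SPL

Uncorrelated sources add in intensity (power), not in dB.
L_total = 10·log₁₀(10^(60.0/10) + 10^(57.0/10) + 10^(58.5/10) + 10^(57.1/10)) = 10·log₁₀(2722000) = 64.35 dB SPL.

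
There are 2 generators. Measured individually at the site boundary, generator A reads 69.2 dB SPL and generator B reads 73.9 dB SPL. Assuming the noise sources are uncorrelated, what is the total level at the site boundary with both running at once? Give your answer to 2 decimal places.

75.17 dB SPL

Incoherent sources sum as intensities:
L_total = 10·log₁₀(10^(69.2/10) + 10^(73.9/10)) = 10·log₁₀(32860000) = 75.17 dB SPL.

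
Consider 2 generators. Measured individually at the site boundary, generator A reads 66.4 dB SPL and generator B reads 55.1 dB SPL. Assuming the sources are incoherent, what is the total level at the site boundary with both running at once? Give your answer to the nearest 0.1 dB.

66.7 dB SPL

Uncorrelated sources add in intensity (power), not in dB.
L_total = 10·log₁₀(10^(66.4/10) + 10^(55.1/10)) = 10·log₁₀(4689000) = 66.7 dB SPL.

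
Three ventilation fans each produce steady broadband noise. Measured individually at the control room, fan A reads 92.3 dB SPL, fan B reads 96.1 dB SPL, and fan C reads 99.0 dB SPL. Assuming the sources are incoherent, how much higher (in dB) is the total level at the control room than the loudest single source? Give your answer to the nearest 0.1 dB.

Add the sources as powers (linear), then convert back to dB:
L_total = 10·log₁₀(10^(92.3/10) + 10^(96.1/10) + 10^(99.0/10)) = 101.37 dB SPL.
Excess over the loudest (99.0 dB): 101.37 − 99.0 = 2.4 dB.

2.4 dB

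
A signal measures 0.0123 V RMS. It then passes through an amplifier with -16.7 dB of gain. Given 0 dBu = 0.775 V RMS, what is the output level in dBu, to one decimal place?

Input level: 20·log₁₀(0.0123/0.775) = -35.99 dBu.
Output: -35.99 − 16.7 = -52.7 dBu.

-52.7 dBu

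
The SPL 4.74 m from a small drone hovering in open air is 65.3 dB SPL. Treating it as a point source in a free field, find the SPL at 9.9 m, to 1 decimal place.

For a point source in a free field, ΔL = −20·log₁₀(d₂/d₁).
ΔL = −20·log₁₀(9.9/4.74) = -6.40 dB, so L₂ = 65.3 + (-6.40) = 58.9 dB SPL.

58.9 dB SPL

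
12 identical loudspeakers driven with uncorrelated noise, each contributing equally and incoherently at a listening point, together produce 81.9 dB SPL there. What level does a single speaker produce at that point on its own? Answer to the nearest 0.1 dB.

12 equal incoherent sources add 10·log₁₀(12) = 10.79 dB over one source.
L_one = 81.9 − 10.79 = 71.1 dB SPL.

71.1 dB SPL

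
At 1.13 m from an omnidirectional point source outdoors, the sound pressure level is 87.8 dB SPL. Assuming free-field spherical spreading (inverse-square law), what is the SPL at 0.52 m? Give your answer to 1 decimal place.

Inverse-square spreading gives ΔL = −20·log₁₀(d₂/d₁).
ΔL = −20·log₁₀(0.52/1.13) = 6.74 dB, so L₂ = 87.8 + (6.74) = 94.5 dB SPL.

94.5 dB SPL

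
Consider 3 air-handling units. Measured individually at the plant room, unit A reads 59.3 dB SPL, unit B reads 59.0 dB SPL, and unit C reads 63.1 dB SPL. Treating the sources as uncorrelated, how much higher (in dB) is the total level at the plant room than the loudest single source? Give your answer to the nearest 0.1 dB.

Incoherent sources sum as intensities:
L_total = 10·log₁₀(10^(59.3/10) + 10^(59.0/10) + 10^(63.1/10)) = 65.67 dB SPL.
Excess over the loudest (63.1 dB): 65.67 − 63.1 = 2.6 dB.

2.6 dB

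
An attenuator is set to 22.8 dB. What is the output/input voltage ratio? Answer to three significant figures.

Voltage ratio = 10^(dB/20).
10^(-22.8/20) = 10^(-1.140) = 0.0724.

0.0724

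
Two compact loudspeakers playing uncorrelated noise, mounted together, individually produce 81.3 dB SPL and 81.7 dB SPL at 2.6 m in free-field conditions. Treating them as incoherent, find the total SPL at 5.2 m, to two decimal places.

78.49 dB SPL

Combined at 2.6 m: 10·log₁₀(10^(81.3/10)+10^(81.7/10)) = 84.515 dB SPL.
Then apply −20·log₁₀(5.2/2.6) = -6.021 dB → 78.49 dB SPL.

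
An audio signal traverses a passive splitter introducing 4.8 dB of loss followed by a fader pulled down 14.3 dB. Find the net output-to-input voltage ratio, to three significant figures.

Net gain = (−4.8) + (−14.3) = -19.1 dB.
Voltage ratio = 10^(-19.1/20) = 0.111.

0.111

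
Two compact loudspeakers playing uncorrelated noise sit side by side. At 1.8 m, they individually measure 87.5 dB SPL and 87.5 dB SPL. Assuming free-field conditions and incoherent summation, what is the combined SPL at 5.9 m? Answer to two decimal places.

Combined at 1.8 m: 10·log₁₀(10^(87.5/10)+10^(87.5/10)) = 90.510 dB SPL.
Then apply −20·log₁₀(5.9/1.8) = -10.312 dB → 80.20 dB SPL.

80.20 dB SPL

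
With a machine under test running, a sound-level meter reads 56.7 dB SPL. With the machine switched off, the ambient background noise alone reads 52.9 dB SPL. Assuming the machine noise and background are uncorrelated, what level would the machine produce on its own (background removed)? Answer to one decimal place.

54.4 dB SPL

Remove the background by subtracting linear intensities:
L_src = 10·log₁₀(10^(56.7/10) − 10^(52.9/10)) = 10·log₁₀(272800) = 54.4 dB SPL.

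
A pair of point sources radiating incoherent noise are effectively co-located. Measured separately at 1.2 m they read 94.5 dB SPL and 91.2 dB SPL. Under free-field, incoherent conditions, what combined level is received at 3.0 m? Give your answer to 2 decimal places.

88.21 dB SPL

Combined at 1.2 m: 10·log₁₀(10^(94.5/10)+10^(91.2/10)) = 96.166 dB SPL.
Then apply −20·log₁₀(3.0/1.2) = -7.959 dB → 88.21 dB SPL.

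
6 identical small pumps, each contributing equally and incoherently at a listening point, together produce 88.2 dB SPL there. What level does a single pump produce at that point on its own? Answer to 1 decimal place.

6 equal incoherent sources add 10·log₁₀(6) = 7.78 dB over one source.
L_one = 88.2 − 7.78 = 80.4 dB SPL.

80.4 dB SPL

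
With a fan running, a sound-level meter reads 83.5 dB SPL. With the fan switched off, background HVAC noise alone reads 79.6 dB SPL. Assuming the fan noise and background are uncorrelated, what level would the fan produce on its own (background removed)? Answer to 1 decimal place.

Remove the background by subtracting linear intensities:
L_src = 10·log₁₀(10^(83.5/10) − 10^(79.6/10)) = 10·log₁₀(132700000) = 81.2 dB SPL.

81.2 dB SPL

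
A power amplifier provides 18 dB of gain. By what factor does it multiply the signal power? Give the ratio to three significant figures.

Power ratio = 10^(dB/10).
10^(18/10) = 10^(1.800) = 63.1.

63.1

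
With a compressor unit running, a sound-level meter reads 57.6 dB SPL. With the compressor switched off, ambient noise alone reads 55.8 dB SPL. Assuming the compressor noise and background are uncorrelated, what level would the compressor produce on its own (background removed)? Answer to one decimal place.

52.9 dB SPL

Subtract intensities: L_src = 10·log₁₀(10^(L_total/10) − 10^(L_bg/10)).
L_src = 10·log₁₀(10^(57.6/10) − 10^(55.8/10)) = 10·log₁₀(195300) = 52.9 dB SPL.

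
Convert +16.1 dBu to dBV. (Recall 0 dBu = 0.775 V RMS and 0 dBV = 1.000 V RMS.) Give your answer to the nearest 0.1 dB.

The offset between the scales is 20·log₁₀(0.775/1.000) = −2.214 dB.
So dBV = +16.1 − 2.214 = +13.9 dBV.

+13.9 dBV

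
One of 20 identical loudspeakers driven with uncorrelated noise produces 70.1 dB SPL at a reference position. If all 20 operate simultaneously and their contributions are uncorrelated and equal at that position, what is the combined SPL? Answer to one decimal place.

20 equal incoherent sources raise the level by 10·log₁₀(20) = 13.01 dB.
L_total = 70.1 + 13.01 = 83.1 dB SPL.

83.1 dB SPL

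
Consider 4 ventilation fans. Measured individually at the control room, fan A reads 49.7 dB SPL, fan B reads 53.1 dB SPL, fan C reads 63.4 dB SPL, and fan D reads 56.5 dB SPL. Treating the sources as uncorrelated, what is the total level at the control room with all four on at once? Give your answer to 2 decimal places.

Uncorrelated sources add in intensity (power), not in dB.
L_total = 10·log₁₀(10^(49.7/10) + 10^(53.1/10) + 10^(63.4/10) + 10^(56.5/10)) = 10·log₁₀(2932000) = 64.67 dB SPL.

64.67 dB SPL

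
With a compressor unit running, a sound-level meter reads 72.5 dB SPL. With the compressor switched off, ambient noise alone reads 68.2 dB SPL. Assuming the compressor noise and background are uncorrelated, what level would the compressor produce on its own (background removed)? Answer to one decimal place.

Subtract intensities: L_src = 10·log₁₀(10^(L_total/10) − 10^(L_bg/10)).
L_src = 10·log₁₀(10^(72.5/10) − 10^(68.2/10)) = 10·log₁₀(11180000) = 70.5 dB SPL.

70.5 dB SPL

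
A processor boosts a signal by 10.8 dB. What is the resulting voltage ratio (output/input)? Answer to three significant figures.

Voltage ratio = 10^(dB/20).
10^(10.8/20) = 10^(0.5400) = 3.47.

3.47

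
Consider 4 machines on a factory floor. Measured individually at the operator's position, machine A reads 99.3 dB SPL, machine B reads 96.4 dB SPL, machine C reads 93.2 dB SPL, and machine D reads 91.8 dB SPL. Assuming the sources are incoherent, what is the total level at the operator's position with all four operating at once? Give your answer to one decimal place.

102.2 dB SPL

Incoherent sources sum as intensities:
L_total = 10·log₁₀(10^(99.3/10) + 10^(96.4/10) + 10^(93.2/10) + 10^(91.8/10)) = 10·log₁₀(16479000000) = 102.2 dB SPL.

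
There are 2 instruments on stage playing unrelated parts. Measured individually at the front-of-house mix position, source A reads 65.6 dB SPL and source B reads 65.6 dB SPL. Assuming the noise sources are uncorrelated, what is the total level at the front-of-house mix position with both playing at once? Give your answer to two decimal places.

Uncorrelated sources add in intensity (power), not in dB.
L_total = 10·log₁₀(10^(65.6/10) + 10^(65.6/10)) = 10·log₁₀(7262000) = 68.61 dB SPL.

68.61 dB SPL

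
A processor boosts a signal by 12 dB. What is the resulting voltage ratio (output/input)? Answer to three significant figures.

3.98

Voltage ratio = 10^(dB/20).
10^(12/20) = 10^(0.6000) = 3.98.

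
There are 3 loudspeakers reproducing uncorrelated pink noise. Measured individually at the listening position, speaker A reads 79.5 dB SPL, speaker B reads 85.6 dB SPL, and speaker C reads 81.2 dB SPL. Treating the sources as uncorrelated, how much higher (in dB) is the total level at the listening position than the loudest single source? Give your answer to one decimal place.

Add the sources as powers (linear), then convert back to dB:
L_total = 10·log₁₀(10^(79.5/10) + 10^(85.6/10) + 10^(81.2/10)) = 87.66 dB SPL.
Excess over the loudest (85.6 dB): 87.66 − 85.6 = 2.1 dB.

2.1 dB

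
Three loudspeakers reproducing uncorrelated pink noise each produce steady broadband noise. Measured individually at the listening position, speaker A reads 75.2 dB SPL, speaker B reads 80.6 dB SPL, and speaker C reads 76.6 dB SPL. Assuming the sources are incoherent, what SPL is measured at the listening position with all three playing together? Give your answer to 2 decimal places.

82.87 dB SPL

Uncorrelated sources add in intensity (power), not in dB.
L_total = 10·log₁₀(10^(75.2/10) + 10^(80.6/10) + 10^(76.6/10)) = 10·log₁₀(193600000) = 82.87 dB SPL.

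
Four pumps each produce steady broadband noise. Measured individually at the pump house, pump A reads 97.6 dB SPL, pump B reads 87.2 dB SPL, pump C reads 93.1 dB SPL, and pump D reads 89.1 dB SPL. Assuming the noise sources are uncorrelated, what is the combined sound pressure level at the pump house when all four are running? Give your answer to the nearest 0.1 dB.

99.6 dB SPL

Incoherent sources sum as intensities:
L_total = 10·log₁₀(10^(97.6/10) + 10^(87.2/10) + 10^(93.1/10) + 10^(89.1/10)) = 10·log₁₀(9134000000) = 99.6 dB SPL.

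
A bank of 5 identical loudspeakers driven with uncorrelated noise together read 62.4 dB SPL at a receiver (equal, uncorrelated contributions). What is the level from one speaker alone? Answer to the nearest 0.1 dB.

5 equal incoherent sources add 10·log₁₀(5) = 6.99 dB over one source.
L_one = 62.4 − 6.99 = 55.4 dB SPL.

55.4 dB SPL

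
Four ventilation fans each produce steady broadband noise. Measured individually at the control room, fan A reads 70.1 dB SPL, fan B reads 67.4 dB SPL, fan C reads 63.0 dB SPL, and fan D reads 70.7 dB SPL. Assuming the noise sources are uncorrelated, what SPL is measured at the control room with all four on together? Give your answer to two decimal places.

Incoherent sources sum as intensities:
L_total = 10·log₁₀(10^(70.1/10) + 10^(67.4/10) + 10^(63.0/10) + 10^(70.7/10)) = 10·log₁₀(29470000) = 74.69 dB SPL.

74.69 dB SPL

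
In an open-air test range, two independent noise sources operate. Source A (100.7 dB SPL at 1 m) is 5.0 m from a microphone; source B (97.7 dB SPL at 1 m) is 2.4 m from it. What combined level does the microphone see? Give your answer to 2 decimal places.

91.74 dB SPL

At the listener: L_A = 100.7 − 20·log₁₀(5.0) = 86.721 dB; L_B = 97.7 − 20·log₁₀(2.4) = 90.096 dB.
Combined: 10·log₁₀(10^(86.721/10)+10^(90.096/10)) = 91.74 dB SPL.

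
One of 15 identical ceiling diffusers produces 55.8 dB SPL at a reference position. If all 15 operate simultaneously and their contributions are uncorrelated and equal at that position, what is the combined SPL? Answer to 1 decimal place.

67.6 dB SPL

15 equal incoherent sources raise the level by 10·log₁₀(15) = 11.76 dB.
L_total = 55.8 + 11.76 = 67.6 dB SPL.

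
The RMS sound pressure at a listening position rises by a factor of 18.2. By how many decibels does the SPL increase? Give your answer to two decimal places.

SPL change from a pressure ratio uses the 20·log₁₀ form:
20·log₁₀(18.2) = 25.20 dB.

25.20 dB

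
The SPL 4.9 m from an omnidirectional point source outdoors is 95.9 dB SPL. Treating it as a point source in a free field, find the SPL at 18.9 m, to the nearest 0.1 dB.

For a point source in a free field, ΔL = −20·log₁₀(d₂/d₁).
ΔL = −20·log₁₀(18.9/4.9) = -11.73 dB, so L₂ = 95.9 + (-11.73) = 84.2 dB SPL.

84.2 dB SPL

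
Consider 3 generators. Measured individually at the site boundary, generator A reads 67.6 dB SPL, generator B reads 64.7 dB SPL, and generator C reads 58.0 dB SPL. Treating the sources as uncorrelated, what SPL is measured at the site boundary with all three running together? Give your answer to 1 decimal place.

Add the sources as powers (linear), then convert back to dB:
L_total = 10·log₁₀(10^(67.6/10) + 10^(64.7/10) + 10^(58.0/10)) = 10·log₁₀(9337000) = 69.7 dB SPL.

69.7 dB SPL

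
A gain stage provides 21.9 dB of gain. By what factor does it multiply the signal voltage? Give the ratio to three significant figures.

Voltage ratio = 10^(dB/20).
10^(21.9/20) = 10^(1.095) = 12.4.

12.4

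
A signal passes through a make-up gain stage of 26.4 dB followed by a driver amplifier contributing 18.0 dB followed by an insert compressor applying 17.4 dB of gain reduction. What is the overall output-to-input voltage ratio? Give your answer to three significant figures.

22.4

Net gain = 26.4 + 18.0 + (−17.4) = 27.0 dB.
Voltage ratio = 10^(27.0/20) = 22.4.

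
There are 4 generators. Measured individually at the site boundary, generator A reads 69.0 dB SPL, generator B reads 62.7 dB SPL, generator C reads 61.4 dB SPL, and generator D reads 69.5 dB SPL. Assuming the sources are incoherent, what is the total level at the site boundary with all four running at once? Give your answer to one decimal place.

73.0 dB SPL

Add the sources as powers (linear), then convert back to dB:
L_total = 10·log₁₀(10^(69.0/10) + 10^(62.7/10) + 10^(61.4/10) + 10^(69.5/10)) = 10·log₁₀(20100000) = 73.0 dB SPL.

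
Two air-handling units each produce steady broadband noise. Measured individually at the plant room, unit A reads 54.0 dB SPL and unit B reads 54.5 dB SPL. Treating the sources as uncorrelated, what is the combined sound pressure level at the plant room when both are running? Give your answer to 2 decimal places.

Incoherent sources sum as intensities:
L_total = 10·log₁₀(10^(54.0/10) + 10^(54.5/10)) = 10·log₁₀(533000) = 57.27 dB SPL.

57.27 dB SPL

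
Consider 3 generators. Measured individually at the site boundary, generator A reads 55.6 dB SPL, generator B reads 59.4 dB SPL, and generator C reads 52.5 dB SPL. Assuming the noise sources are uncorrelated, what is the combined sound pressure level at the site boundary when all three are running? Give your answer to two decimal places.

61.50 dB SPL

Incoherent sources sum as intensities:
L_total = 10·log₁₀(10^(55.6/10) + 10^(59.4/10) + 10^(52.5/10)) = 10·log₁₀(1412000) = 61.50 dB SPL.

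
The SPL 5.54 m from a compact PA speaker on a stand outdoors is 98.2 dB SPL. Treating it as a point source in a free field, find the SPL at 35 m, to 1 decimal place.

82.2 dB SPL

Free-field point source: level drops by 20·log₁₀ of the distance ratio.
ΔL = −20·log₁₀(35/5.54) = -16.01 dB, so L₂ = 98.2 + (-16.01) = 82.2 dB SPL.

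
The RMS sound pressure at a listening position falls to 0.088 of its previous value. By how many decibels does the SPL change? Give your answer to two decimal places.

-21.11 dB

SPL change from a pressure ratio uses the 20·log₁₀ form:
20·log₁₀(0.088) = -21.11 dB.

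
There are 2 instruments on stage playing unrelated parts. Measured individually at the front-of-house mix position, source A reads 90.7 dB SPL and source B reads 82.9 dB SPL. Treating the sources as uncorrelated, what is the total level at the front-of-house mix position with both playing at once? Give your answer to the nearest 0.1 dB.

91.4 dB SPL

Incoherent sources sum as intensities:
L_total = 10·log₁₀(10^(90.7/10) + 10^(82.9/10)) = 10·log₁₀(1370000000) = 91.4 dB SPL.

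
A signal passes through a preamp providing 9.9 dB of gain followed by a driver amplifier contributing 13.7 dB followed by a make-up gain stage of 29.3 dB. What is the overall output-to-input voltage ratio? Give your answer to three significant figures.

Net gain = 9.9 + 13.7 + 29.3 = 52.9 dB.
Voltage ratio = 10^(52.9/20) = 442.

442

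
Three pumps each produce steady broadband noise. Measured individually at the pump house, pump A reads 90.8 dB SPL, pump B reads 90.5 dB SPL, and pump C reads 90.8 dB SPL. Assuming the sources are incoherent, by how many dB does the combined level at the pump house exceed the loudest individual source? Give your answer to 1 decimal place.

Uncorrelated sources add in intensity (power), not in dB.
L_total = 10·log₁₀(10^(90.8/10) + 10^(90.5/10) + 10^(90.8/10)) = 95.47 dB SPL.
Excess over the loudest (90.8 dB): 95.47 − 90.8 = 4.7 dB.

4.7 dB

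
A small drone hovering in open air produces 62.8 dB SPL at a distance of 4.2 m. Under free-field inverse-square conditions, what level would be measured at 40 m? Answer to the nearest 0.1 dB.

Free-field point source: level drops by 20·log₁₀ of the distance ratio.
ΔL = −20·log₁₀(40/4.2) = -19.58 dB, so L₂ = 62.8 + (-19.58) = 43.2 dB SPL.

43.2 dB SPL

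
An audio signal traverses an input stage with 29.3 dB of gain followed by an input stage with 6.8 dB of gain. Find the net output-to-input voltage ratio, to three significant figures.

63.8

Net gain = 29.3 + 6.8 = 36.1 dB.
Voltage ratio = 10^(36.1/20) = 63.8.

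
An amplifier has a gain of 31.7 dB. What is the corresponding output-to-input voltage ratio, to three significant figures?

Voltage ratio = 10^(dB/20).
10^(31.7/20) = 10^(1.585) = 38.5.

38.5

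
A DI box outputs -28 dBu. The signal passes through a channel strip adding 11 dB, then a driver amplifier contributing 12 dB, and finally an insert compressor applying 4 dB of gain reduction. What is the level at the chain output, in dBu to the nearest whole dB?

Gain stages sum in dB:
-28 + 11 + 12 − 4 = -9 dBu.

-9 dBu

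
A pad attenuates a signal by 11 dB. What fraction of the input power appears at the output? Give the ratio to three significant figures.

Power ratio = 10^(dB/10).
10^(-11/10) = 10^(-1.100) = 0.0794.

0.0794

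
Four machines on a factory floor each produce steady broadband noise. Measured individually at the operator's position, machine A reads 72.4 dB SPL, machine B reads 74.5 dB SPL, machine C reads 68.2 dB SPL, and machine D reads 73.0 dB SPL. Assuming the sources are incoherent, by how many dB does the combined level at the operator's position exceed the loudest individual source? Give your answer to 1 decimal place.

Incoherent sources sum as intensities:
L_total = 10·log₁₀(10^(72.4/10) + 10^(74.5/10) + 10^(68.2/10) + 10^(73.0/10)) = 78.58 dB SPL.
Excess over the loudest (74.5 dB): 78.58 − 74.5 = 4.1 dB.

4.1 dB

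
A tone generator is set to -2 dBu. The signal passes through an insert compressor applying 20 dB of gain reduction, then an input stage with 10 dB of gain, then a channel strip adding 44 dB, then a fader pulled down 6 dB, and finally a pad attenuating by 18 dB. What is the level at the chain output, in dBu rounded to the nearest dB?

Cascaded gains and losses add directly in dB.
-2 − 20 + 10 + 44 − 6 − 18 = +8 dBu.

+8 dBu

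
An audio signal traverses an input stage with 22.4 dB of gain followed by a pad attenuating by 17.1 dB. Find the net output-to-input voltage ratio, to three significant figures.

Net gain = 22.4 + (−17.1) = 5.3 dB.
Voltage ratio = 10^(5.3/20) = 1.84.

1.84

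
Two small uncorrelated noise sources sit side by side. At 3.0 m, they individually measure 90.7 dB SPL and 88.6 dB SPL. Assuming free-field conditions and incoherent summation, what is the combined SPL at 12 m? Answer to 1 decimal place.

80.7 dB SPL

Combined at 3.0 m: 10·log₁₀(10^(90.7/10)+10^(88.6/10)) = 92.79 dB SPL.
Then apply −20·log₁₀(12/3.0) = -12.04 dB → 80.7 dB SPL.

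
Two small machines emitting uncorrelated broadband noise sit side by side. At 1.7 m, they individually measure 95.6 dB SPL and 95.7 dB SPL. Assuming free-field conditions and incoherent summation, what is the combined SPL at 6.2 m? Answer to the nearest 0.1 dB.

87.4 dB SPL

Combined at 1.7 m: 10·log₁₀(10^(95.6/10)+10^(95.7/10)) = 98.66 dB SPL.
Then apply −20·log₁₀(6.2/1.7) = -11.24 dB → 87.4 dB SPL.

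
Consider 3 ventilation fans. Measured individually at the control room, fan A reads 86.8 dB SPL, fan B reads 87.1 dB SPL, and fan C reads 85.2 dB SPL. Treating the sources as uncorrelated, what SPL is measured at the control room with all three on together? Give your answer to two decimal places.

Uncorrelated sources add in intensity (power), not in dB.
L_total = 10·log₁₀(10^(86.8/10) + 10^(87.1/10) + 10^(85.2/10)) = 10·log₁₀(1323000000) = 91.21 dB SPL.

91.21 dB SPL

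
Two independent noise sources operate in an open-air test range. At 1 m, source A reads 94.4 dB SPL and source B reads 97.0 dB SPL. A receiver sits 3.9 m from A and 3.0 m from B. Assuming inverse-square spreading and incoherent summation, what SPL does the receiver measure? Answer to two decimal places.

88.68 dB SPL

At the listener: L_A = 94.4 − 20·log₁₀(3.9) = 82.579 dB; L_B = 97.0 − 20·log₁₀(3.0) = 87.458 dB.
Combined: 10·log₁₀(10^(82.579/10)+10^(87.458/10)) = 88.68 dB SPL.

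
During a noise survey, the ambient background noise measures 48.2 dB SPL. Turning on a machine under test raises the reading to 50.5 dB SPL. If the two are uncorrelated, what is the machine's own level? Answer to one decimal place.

46.6 dB SPL

Background correction is a power subtraction:
L_src = 10·log₁₀(10^(50.5/10) − 10^(48.2/10)) = 10·log₁₀(46130) = 46.6 dB SPL.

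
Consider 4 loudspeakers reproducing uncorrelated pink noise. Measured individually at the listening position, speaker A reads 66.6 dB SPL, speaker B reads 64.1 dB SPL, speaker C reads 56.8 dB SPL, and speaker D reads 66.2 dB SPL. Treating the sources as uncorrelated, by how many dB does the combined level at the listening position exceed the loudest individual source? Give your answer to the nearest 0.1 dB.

Incoherent sources sum as intensities:
L_total = 10·log₁₀(10^(66.6/10) + 10^(64.1/10) + 10^(56.8/10) + 10^(66.2/10)) = 70.71 dB SPL.
Excess over the loudest (66.6 dB): 70.71 − 66.6 = 4.1 dB.

4.1 dB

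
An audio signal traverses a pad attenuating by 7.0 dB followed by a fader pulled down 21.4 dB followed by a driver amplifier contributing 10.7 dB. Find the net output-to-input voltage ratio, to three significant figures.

Net gain = (−7.0) + (−21.4) + 10.7 = -17.7 dB.
Voltage ratio = 10^(-17.7/20) = 0.130.

0.130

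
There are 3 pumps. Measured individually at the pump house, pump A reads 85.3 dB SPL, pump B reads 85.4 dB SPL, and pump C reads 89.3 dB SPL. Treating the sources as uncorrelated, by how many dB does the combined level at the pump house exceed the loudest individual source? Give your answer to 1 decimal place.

Incoherent sources sum as intensities:
L_total = 10·log₁₀(10^(85.3/10) + 10^(85.4/10) + 10^(89.3/10)) = 91.87 dB SPL.
Excess over the loudest (89.3 dB): 91.87 − 89.3 = 2.6 dB.

2.6 dB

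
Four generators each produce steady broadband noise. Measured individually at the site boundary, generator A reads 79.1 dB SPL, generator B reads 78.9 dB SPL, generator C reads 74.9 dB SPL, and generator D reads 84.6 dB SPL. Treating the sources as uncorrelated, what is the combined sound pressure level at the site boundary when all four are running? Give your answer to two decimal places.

Uncorrelated sources add in intensity (power), not in dB.
L_total = 10·log₁₀(10^(79.1/10) + 10^(78.9/10) + 10^(74.9/10) + 10^(84.6/10)) = 10·log₁₀(478200000) = 86.80 dB SPL.

86.80 dB SPL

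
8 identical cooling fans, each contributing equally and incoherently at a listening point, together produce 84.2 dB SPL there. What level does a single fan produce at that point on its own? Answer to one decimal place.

8 equal incoherent sources add 10·log₁₀(8) = 9.03 dB over one source.
L_one = 84.2 − 9.03 = 75.2 dB SPL.

75.2 dB SPL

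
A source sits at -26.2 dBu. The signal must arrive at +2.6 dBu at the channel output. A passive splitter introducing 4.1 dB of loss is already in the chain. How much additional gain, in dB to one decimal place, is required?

32.9 dB

The required make-up gain is the shortfall in the dB sum.
G = +2.6 − (-26.2) + 4.1 = 32.9 dB.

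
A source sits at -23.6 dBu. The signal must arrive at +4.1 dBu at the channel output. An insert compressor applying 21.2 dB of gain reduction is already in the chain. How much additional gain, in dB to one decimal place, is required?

The required make-up gain is the shortfall in the dB sum.
G = +4.1 − (-23.6) + 21.2 = 48.9 dB.

48.9 dB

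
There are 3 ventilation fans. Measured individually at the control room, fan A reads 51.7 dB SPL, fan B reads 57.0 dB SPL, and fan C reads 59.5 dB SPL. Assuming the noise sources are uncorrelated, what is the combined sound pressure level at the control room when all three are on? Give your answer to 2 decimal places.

61.88 dB SPL

Uncorrelated sources add in intensity (power), not in dB.
L_total = 10·log₁₀(10^(51.7/10) + 10^(57.0/10) + 10^(59.5/10)) = 10·log₁₀(1540000) = 61.88 dB SPL.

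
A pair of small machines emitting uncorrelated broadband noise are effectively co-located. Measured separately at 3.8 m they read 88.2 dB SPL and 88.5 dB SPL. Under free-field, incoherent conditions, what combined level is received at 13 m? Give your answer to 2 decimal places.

80.68 dB SPL

Combined at 3.8 m: 10·log₁₀(10^(88.2/10)+10^(88.5/10)) = 91.363 dB SPL.
Then apply −20·log₁₀(13/3.8) = -10.683 dB → 80.68 dB SPL.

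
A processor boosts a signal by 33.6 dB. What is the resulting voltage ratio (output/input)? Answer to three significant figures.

47.9

Voltage ratio = 10^(dB/20).
10^(33.6/20) = 10^(1.680) = 47.9.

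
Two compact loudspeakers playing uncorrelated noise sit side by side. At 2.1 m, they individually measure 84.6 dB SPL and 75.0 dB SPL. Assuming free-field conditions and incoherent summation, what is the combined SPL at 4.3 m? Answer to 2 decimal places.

Combined at 2.1 m: 10·log₁₀(10^(84.6/10)+10^(75.0/10)) = 85.052 dB SPL.
Then apply −20·log₁₀(4.3/2.1) = -6.225 dB → 78.83 dB SPL.

78.83 dB SPL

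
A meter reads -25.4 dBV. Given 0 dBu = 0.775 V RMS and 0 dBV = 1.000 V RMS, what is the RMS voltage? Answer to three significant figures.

V = 1.000 V × 10^(-25.4/20).
= 1.000 × 0.05370 = 0.0537 V.

0.0537 V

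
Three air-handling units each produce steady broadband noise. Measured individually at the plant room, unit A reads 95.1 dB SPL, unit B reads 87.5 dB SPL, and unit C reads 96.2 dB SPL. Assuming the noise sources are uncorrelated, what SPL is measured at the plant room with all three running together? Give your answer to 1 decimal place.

99.0 dB SPL

Add the sources as powers (linear), then convert back to dB:
L_total = 10·log₁₀(10^(95.1/10) + 10^(87.5/10) + 10^(96.2/10)) = 10·log₁₀(7967000000) = 99.0 dB SPL.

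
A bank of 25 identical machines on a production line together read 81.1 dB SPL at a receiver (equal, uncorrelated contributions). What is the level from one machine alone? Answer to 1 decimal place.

67.1 dB SPL

25 equal incoherent sources add 10·log₁₀(25) = 13.98 dB over one source.
L_one = 81.1 − 13.98 = 67.1 dB SPL.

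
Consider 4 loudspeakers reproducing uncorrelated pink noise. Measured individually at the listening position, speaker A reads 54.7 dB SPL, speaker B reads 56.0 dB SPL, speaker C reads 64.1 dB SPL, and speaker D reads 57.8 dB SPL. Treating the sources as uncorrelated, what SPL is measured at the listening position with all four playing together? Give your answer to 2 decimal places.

65.87 dB SPL

Add the sources as powers (linear), then convert back to dB:
L_total = 10·log₁₀(10^(54.7/10) + 10^(56.0/10) + 10^(64.1/10) + 10^(57.8/10)) = 10·log₁₀(3866000) = 65.87 dB SPL.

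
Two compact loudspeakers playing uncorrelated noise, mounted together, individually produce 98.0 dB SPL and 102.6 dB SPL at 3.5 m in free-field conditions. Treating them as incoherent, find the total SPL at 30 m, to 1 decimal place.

Combined at 3.5 m: 10·log₁₀(10^(98.0/10)+10^(102.6/10)) = 103.89 dB SPL.
Then apply −20·log₁₀(30/3.5) = -18.66 dB → 85.2 dB SPL.

85.2 dB SPL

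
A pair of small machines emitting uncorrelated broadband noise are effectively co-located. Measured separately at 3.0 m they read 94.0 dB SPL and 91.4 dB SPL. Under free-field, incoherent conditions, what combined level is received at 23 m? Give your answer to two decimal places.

Combined at 3.0 m: 10·log₁₀(10^(94.0/10)+10^(91.4/10)) = 95.902 dB SPL.
Then apply −20·log₁₀(23/3.0) = -17.692 dB → 78.21 dB SPL.

78.21 dB SPL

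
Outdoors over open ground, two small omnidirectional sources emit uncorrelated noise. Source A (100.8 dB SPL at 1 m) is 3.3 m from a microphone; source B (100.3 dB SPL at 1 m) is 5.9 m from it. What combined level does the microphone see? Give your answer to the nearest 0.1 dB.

At the listener: L_A = 100.8 − 20·log₁₀(3.3) = 90.43 dB; L_B = 100.3 − 20·log₁₀(5.9) = 84.88 dB.
Combined: 10·log₁₀(10^(90.43/10)+10^(84.88/10)) = 91.5 dB SPL.

91.5 dB SPL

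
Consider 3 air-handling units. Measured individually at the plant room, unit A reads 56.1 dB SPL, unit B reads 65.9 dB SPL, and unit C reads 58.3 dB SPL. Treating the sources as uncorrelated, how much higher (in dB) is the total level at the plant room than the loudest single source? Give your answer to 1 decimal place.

Add the sources as powers (linear), then convert back to dB:
L_total = 10·log₁₀(10^(56.1/10) + 10^(65.9/10) + 10^(58.3/10)) = 66.97 dB SPL.
Excess over the loudest (65.9 dB): 66.97 − 65.9 = 1.1 dB.

1.1 dB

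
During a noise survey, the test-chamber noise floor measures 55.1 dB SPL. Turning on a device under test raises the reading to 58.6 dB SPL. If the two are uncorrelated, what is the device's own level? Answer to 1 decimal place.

56.0 dB SPL

Background correction is a power subtraction:
L_src = 10·log₁₀(10^(58.6/10) − 10^(55.1/10)) = 10·log₁₀(400800) = 56.0 dB SPL.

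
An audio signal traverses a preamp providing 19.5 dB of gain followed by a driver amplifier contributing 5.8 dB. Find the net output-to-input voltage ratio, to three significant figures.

18.4

Net gain = 19.5 + 5.8 = 25.3 dB.
Voltage ratio = 10^(25.3/20) = 18.4.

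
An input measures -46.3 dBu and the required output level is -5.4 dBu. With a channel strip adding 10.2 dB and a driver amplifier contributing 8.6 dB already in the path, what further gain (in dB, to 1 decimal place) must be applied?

22.1 dB

The required make-up gain is the shortfall in the dB sum.
G = -5.4 − (-46.3) − 10.2 − 8.6 = 22.1 dB.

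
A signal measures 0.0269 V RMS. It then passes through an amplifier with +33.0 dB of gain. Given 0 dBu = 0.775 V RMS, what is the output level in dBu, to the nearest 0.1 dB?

+3.8 dBu

Input level: 20·log₁₀(0.0269/0.775) = -29.19 dBu.
Output: -29.19 + 33.0 = +3.8 dBu.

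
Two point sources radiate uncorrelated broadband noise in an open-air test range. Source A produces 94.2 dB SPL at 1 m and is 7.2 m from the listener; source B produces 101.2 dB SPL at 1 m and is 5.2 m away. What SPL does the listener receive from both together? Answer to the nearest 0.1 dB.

87.3 dB SPL

At the listener: L_A = 94.2 − 20·log₁₀(7.2) = 77.05 dB; L_B = 101.2 − 20·log₁₀(5.2) = 86.88 dB.
Combined: 10·log₁₀(10^(77.05/10)+10^(86.88/10)) = 87.3 dB SPL.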